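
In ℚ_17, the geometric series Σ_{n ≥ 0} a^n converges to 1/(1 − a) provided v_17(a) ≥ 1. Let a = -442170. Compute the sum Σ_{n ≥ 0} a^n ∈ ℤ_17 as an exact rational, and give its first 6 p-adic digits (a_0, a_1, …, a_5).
Σ a^n = 1/(1 − a) = 1/442171;  first 6 digits = (1, 0, 0, 12, 11, 16)

v_17(a) = 3 ≥ 1, so the series converges in ℤ_17 to 1/(1 − a) = 1/(1 − (-442170)) = 1/442171. Expand this rational in ℤ_17: compute digits iteratively via d_i = x_i mod 17, x_{i+1} = (x_i − d_i)/17. The first 6 digits are (1, 0, 0, 12, 11, 16).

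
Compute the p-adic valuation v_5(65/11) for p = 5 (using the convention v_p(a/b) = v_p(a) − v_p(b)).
v_5(65/11) = 1

Factor powers of 5 from the numerator and denominator of the reduced fraction: 65 = 5^1 · 13 and 11 = 5^0 · 11. Apply v_p(a/b) = v_p(a) − v_p(b): v_5(65/11) = 1 − 0 = 1.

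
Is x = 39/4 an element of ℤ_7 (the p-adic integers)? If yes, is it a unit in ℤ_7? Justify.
x ∈ ℤ_7^× (unit); v_7(x) = 0

ℤ_7 = {x ∈ ℚ_7 : v_7(x) ≥ 0} and ℤ_7^× = {x ∈ ℤ_7 : v_7(x) = 0}. Here v_7(39/4) = v_7(num) − v_7(den) = 0; compare against these criteria.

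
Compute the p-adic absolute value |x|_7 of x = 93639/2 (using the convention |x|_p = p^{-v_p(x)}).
|93639/2|_7 = 1/2401

Step 1 — compute v_7(x) by factoring powers of 7 out of the numerator and denominator: v_7(93639/2) = 4. Step 2 — apply |x|_p = p^{-v_p(x)} = 7^{-4} = 1/2401.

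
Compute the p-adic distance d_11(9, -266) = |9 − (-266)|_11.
d_11(9, -266) = 1/11

Step 1 — x − y = 9 − (-266) = 275. Step 2 — v_11(275) = 1 (factor: 275 = (11^1 · 25); the sign does not affect v_p). Step 3 — |x − y|_11 = 11^{-1} = 1/11.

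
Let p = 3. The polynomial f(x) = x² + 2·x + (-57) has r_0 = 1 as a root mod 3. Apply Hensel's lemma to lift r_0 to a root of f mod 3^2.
r_1 = 1 (mod 9)

Hensel: r_{i+1} = r_i − f(r_i)·(f′(r_i))^{-1} mod 3^{i+2}, f′(x) = 2x + 2. Iterate:
  r_0 = 1 (mod 3)
  r_1 = 1 (mod 9)
Final: r = 1 satisfies f(r) ≡ 0 mod 3^2.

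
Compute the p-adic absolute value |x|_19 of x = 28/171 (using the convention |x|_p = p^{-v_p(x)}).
|28/171|_19 = 19

Step 1 — compute v_19(x) by factoring powers of 19 out of the numerator and denominator: v_19(28/171) = -1. Step 2 — apply |x|_p = p^{-v_p(x)} = 19^{1} = 19.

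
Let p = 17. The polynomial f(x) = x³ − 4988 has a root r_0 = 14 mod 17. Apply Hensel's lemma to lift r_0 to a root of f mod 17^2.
r_1 = 65 (mod 289)

Hensel: r_{i+1} = r_i − f(r_i)/f′(r_i) mod 17^{i+2}, where f′(x) = 3x². Iterate:
  r_0 = 14 (mod 17)
  r_1 = 65 (mod 289)
Final: r = 65 with f(r) ≡ 0 mod 17^2.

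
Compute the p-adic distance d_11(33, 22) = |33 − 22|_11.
d_11(33, 22) = 1/11

Step 1 — x − y = 33 − 22 = 11. Step 2 — v_11(11) = 1 (factor: 11 = (11^1 · 1); the sign does not affect v_p). Step 3 — |x − y|_11 = 11^{-1} = 1/11.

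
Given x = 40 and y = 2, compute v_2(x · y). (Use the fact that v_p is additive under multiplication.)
v_2(80) = 4

v_p(x) = 3 (factor: 40 = 2^3 · 5); v_p(y) = 1 (factor: 2 = 2^1 · 1). Additivity: v_p(xy) = v_p(x) + v_p(y) = 3 + 1 = 4. (Direct check: xy = 80 = 2^4 · (5).)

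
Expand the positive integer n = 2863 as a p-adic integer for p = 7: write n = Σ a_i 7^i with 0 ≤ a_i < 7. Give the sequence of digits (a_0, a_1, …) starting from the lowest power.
(a_0, a_1, …) = (0, 3, 2, 1, 1)

Repeated division by 7 gives the digits low-to-high: 2863 = 3·7^1 + 2·7^2 + 1·7^3 + 1·7^4. Digit sequence: (0, 3, 2, 1, 1).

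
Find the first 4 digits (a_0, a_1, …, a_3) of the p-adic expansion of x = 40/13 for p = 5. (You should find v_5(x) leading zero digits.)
(a_0, …, a_3) = (0, 1, 3, 4)

v_5(40/13) = 1, so a_0 = ... = a_0 = 0. Factor out: x = 5^1 · u with u = 8/13 a unit in ℤ_5. Expand u iteratively via a_{v+i} = u_i mod 5, u_{i+1} = (u_i − a_{v+i})/5:
  u_0 = 8/13;  a_1 = 1;  u_1 = (u_0 − 1)/5 = -1/13
  u_1 = -1/13;  a_2 = 3;  u_2 = (u_1 − 3)/5 = -8/13
  u_2 = -8/13;  a_3 = 4;  u_3 = (u_2 − 4)/5 = -12/13
Digits: (0, 1, 3, 4).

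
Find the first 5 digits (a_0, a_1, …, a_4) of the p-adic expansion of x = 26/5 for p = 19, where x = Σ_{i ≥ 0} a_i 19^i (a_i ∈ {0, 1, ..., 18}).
(a_0, …, a_4) = (9, 15, 3, 15, 3)

v_19(26/5) = 0 (numerator and denominator both coprime to 19), so x ∈ ℤ_19^×. Compute digits iteratively via a_i = x_i mod 19, x_{i+1} = (x_i − a_i)/19, with x_0 = x:
  x_0 = 26/5;  a_0 = 9;  x_1 = (x_0 − 9)/19 = -1/5
  x_1 = -1/5;  a_1 = 15;  x_2 = (x_1 − 15)/19 = -4/5
  x_2 = -4/5;  a_2 = 3;  x_3 = (x_2 − 3)/19 = -1/5
  x_3 = -1/5;  a_3 = 15;  x_4 = (x_3 − 15)/19 = -4/5
  x_4 = -4/5;  a_4 = 3;  x_5 = (x_4 − 3)/19 = -1/5
Digits: (9, 15, 3, 15, 3).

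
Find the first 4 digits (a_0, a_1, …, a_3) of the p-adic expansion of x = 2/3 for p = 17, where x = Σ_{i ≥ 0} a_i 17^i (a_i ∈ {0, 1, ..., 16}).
(a_0, …, a_3) = (12, 5, 11, 5)

v_17(2/3) = 0 (numerator and denominator both coprime to 17), so x ∈ ℤ_17^×. Compute digits iteratively via a_i = x_i mod 17, x_{i+1} = (x_i − a_i)/17, with x_0 = x:
  x_0 = 2/3;  a_0 = 12;  x_1 = (x_0 − 12)/17 = -2/3
  x_1 = -2/3;  a_1 = 5;  x_2 = (x_1 − 5)/17 = -1/3
  x_2 = -1/3;  a_2 = 11;  x_3 = (x_2 − 11)/17 = -2/3
  x_3 = -2/3;  a_3 = 5;  x_4 = (x_3 − 5)/17 = -1/3
Digits: (12, 5, 11, 5).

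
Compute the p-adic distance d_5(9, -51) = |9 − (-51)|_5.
d_5(9, -51) = 1/5

Step 1 — x − y = 9 − (-51) = 60. Step 2 — v_5(60) = 1 (factor: 60 = (5^1 · 12); the sign does not affect v_p). Step 3 — |x − y|_5 = 5^{-1} = 1/5.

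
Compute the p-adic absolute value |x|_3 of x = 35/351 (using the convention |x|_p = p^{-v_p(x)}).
|35/351|_3 = 27

Step 1 — compute v_3(x) by factoring powers of 3 out of the numerator and denominator: v_3(35/351) = -3. Step 2 — apply |x|_p = p^{-v_p(x)} = 3^{3} = 27.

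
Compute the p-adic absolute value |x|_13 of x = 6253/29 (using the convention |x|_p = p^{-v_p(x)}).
|6253/29|_13 = 1/169

Step 1 — compute v_13(x) by factoring powers of 13 out of the numerator and denominator: v_13(6253/29) = 2. Step 2 — apply |x|_p = p^{-v_p(x)} = 13^{-2} = 1/169.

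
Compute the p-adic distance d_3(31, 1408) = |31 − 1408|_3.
d_3(31, 1408) = 1/81

Step 1 — x − y = 31 − 1408 = -1377. Step 2 — v_3(-1377) = 4 (factor: -1377 = −(3^4 · 17); the sign does not affect v_p). Step 3 — |x − y|_3 = 3^{-4} = 1/81.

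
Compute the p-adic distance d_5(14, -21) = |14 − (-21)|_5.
d_5(14, -21) = 1/5

Step 1 — x − y = 14 − (-21) = 35. Step 2 — v_5(35) = 1 (factor: 35 = (5^1 · 7); the sign does not affect v_p). Step 3 — |x − y|_5 = 5^{-1} = 1/5.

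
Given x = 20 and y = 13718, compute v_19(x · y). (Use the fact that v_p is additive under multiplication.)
v_19(274360) = 3

v_p(x) = 0 (factor: 20 = 19^0 · 20); v_p(y) = 3 (factor: 13718 = 19^3 · 2). Additivity: v_p(xy) = v_p(x) + v_p(y) = 0 + 3 = 3. (Direct check: xy = 274360 = 19^3 · (40).)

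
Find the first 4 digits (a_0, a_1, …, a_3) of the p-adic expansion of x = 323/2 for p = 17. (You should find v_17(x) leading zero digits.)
(a_0, …, a_3) = (0, 1, 9, 8)

v_17(323/2) = 1, so a_0 = ... = a_0 = 0. Factor out: x = 17^1 · u with u = 19/2 a unit in ℤ_17. Expand u iteratively via a_{v+i} = u_i mod 17, u_{i+1} = (u_i − a_{v+i})/17:
  u_0 = 19/2;  a_1 = 1;  u_1 = (u_0 − 1)/17 = 1/2
  u_1 = 1/2;  a_2 = 9;  u_2 = (u_1 − 9)/17 = -1/2
  u_2 = -1/2;  a_3 = 8;  u_3 = (u_2 − 8)/17 = -1/2
Digits: (0, 1, 9, 8).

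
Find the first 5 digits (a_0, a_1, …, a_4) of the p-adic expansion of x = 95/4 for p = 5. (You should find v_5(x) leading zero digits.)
(a_0, …, a_4) = (0, 1, 2, 1, 1)

v_5(95/4) = 1, so a_0 = ... = a_0 = 0. Factor out: x = 5^1 · u with u = 19/4 a unit in ℤ_5. Expand u iteratively via a_{v+i} = u_i mod 5, u_{i+1} = (u_i − a_{v+i})/5:
  u_0 = 19/4;  a_1 = 1;  u_1 = (u_0 − 1)/5 = 3/4
  u_1 = 3/4;  a_2 = 2;  u_2 = (u_1 − 2)/5 = -1/4
  u_2 = -1/4;  a_3 = 1;  u_3 = (u_2 − 1)/5 = -1/4
  u_3 = -1/4;  a_4 = 1;  u_4 = (u_3 − 1)/5 = -1/4
Digits: (0, 1, 2, 1, 1).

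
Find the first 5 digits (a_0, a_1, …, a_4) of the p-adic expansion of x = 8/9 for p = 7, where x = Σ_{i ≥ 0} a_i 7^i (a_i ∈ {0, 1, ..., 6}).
(a_0, …, a_4) = (4, 5, 0, 3, 5)

v_7(8/9) = 0 (numerator and denominator both coprime to 7), so x ∈ ℤ_7^×. Compute digits iteratively via a_i = x_i mod 7, x_{i+1} = (x_i − a_i)/7, with x_0 = x:
  x_0 = 8/9;  a_0 = 4;  x_1 = (x_0 − 4)/7 = -4/9
  x_1 = -4/9;  a_1 = 5;  x_2 = (x_1 − 5)/7 = -7/9
  x_2 = -7/9;  a_2 = 0;  x_3 = (x_2 − 0)/7 = -1/9
  x_3 = -1/9;  a_3 = 3;  x_4 = (x_3 − 3)/7 = -4/9
  x_4 = -4/9;  a_4 = 5;  x_5 = (x_4 − 5)/7 = -7/9
Digits: (4, 5, 0, 3, 5).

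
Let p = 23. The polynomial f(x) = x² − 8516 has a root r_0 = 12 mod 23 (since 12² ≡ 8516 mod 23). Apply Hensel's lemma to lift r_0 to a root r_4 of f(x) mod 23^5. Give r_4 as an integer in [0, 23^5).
r_4 = 5659691 (mod 6436343)

Hensel's recurrence: r_{i+1} = r_i − f(r_i)·(f′(r_i))^{-1} mod 23^{i+2}, with f′(x) = 2x. Iterate:
  r_0 = 12 (mod 23)
  r_1 = 449 (mod 529)
  r_2 = 2036 (mod 12167)
  r_3 = 62871 (mod 279841)
  r_4 = 5659691 (mod 6436343)
Final: r_4 = 5659691, and one checks f(r_4) ≡ 0 mod 23^5.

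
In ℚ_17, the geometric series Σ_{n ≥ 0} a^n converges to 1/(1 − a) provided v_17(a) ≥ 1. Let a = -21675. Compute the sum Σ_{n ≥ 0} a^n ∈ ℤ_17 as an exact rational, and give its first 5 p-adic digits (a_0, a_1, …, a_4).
Σ a^n = 1/(1 − a) = 1/21676;  first 5 digits = (1, 0, 10, 12, 14)

v_17(a) = 2 ≥ 1, so the series converges in ℤ_17 to 1/(1 − a) = 1/(1 − (-21675)) = 1/21676. Expand this rational in ℤ_17: compute digits iteratively via d_i = x_i mod 17, x_{i+1} = (x_i − d_i)/17. The first 5 digits are (1, 0, 10, 12, 14).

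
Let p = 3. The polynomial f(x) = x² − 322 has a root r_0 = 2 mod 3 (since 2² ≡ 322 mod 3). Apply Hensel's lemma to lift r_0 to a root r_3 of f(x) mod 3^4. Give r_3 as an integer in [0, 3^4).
r_3 = 59 (mod 81)

Hensel's recurrence: r_{i+1} = r_i − f(r_i)·(f′(r_i))^{-1} mod 3^{i+2}, with f′(x) = 2x. Iterate:
  r_0 = 2 (mod 3)
  r_1 = 5 (mod 9)
  r_2 = 5 (mod 27)
  r_3 = 59 (mod 81)
Final: r_3 = 59, and one checks f(r_3) ≡ 0 mod 3^4.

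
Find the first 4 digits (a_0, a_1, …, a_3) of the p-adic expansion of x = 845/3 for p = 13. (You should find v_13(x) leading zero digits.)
(a_0, …, a_3) = (0, 0, 6, 4)

v_13(845/3) = 2, so a_0 = ... = a_1 = 0. Factor out: x = 13^2 · u with u = 5/3 a unit in ℤ_13. Expand u iteratively via a_{v+i} = u_i mod 13, u_{i+1} = (u_i − a_{v+i})/13:
  u_0 = 5/3;  a_2 = 6;  u_1 = (u_0 − 6)/13 = -1/3
  u_1 = -1/3;  a_3 = 4;  u_2 = (u_1 − 4)/13 = -1/3
Digits: (0, 0, 6, 4).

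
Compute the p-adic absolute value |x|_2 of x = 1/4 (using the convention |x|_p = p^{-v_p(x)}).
|1/4|_2 = 4

Step 1 — compute v_2(x) by factoring powers of 2 out of the numerator and denominator: v_2(1/4) = -2. Step 2 — apply |x|_p = p^{-v_p(x)} = 2^{2} = 4.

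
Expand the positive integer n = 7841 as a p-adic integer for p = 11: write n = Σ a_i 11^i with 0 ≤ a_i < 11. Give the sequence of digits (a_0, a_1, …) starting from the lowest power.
(a_0, a_1, …) = (9, 8, 9, 5)

Repeated division by 11 gives the digits low-to-high: 7841 = 9 + 8·11^1 + 9·11^2 + 5·11^3. Digit sequence: (9, 8, 9, 5).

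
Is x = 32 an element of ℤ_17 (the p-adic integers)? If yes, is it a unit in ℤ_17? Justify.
x ∈ ℤ_17^× (unit); v_17(x) = 0

ℤ_17 = {x ∈ ℚ_17 : v_17(x) ≥ 0} and ℤ_17^× = {x ∈ ℤ_17 : v_17(x) = 0}. Here v_17(32) = v_17(num) − v_17(den) = 0; compare against these criteria.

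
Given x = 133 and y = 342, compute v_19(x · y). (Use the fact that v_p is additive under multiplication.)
v_19(45486) = 2

v_p(x) = 1 (factor: 133 = 19^1 · 7); v_p(y) = 1 (factor: 342 = 19^1 · 18). Additivity: v_p(xy) = v_p(x) + v_p(y) = 1 + 1 = 2. (Direct check: xy = 45486 = 19^2 · (126).)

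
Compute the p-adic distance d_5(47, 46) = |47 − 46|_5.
d_5(47, 46) = 1

Step 1 — x − y = 47 − 46 = 1. Step 2 — v_5(1) = 0 (factor: 1 = (5^0 · 1); the sign does not affect v_p). Step 3 — |x − y|_5 = 5^{0} = 1.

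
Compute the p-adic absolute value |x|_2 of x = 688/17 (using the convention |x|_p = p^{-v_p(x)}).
|688/17|_2 = 1/16

Step 1 — compute v_2(x) by factoring powers of 2 out of the numerator and denominator: v_2(688/17) = 4. Step 2 — apply |x|_p = p^{-v_p(x)} = 2^{-4} = 1/16.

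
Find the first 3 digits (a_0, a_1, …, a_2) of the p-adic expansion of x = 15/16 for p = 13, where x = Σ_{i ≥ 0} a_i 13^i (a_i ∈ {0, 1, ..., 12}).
(a_0, …, a_2) = (5, 7, 10)

v_13(15/16) = 0 (numerator and denominator both coprime to 13), so x ∈ ℤ_13^×. Compute digits iteratively via a_i = x_i mod 13, x_{i+1} = (x_i − a_i)/13, with x_0 = x:
  x_0 = 15/16;  a_0 = 5;  x_1 = (x_0 − 5)/13 = -5/16
  x_1 = -5/16;  a_1 = 7;  x_2 = (x_1 − 7)/13 = -9/16
  x_2 = -9/16;  a_2 = 10;  x_3 = (x_2 − 10)/13 = -13/16
Digits: (5, 7, 10).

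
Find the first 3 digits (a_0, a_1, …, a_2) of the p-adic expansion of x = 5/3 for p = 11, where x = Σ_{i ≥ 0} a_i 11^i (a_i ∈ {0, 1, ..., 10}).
(a_0, …, a_2) = (9, 3, 7)

v_11(5/3) = 0 (numerator and denominator both coprime to 11), so x ∈ ℤ_11^×. Compute digits iteratively via a_i = x_i mod 11, x_{i+1} = (x_i − a_i)/11, with x_0 = x:
  x_0 = 5/3;  a_0 = 9;  x_1 = (x_0 − 9)/11 = -2/3
  x_1 = -2/3;  a_1 = 3;  x_2 = (x_1 − 3)/11 = -1/3
  x_2 = -1/3;  a_2 = 7;  x_3 = (x_2 − 7)/11 = -2/3
Digits: (9, 3, 7).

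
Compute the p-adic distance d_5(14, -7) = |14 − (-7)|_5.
d_5(14, -7) = 1

Step 1 — x − y = 14 − (-7) = 21. Step 2 — v_5(21) = 0 (factor: 21 = (5^0 · 21); the sign does not affect v_p). Step 3 — |x − y|_5 = 5^{0} = 1.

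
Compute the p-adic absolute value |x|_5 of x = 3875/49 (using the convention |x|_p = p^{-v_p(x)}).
|3875/49|_5 = 1/125

Step 1 — compute v_5(x) by factoring powers of 5 out of the numerator and denominator: v_5(3875/49) = 3. Step 2 — apply |x|_p = p^{-v_p(x)} = 5^{-3} = 1/125.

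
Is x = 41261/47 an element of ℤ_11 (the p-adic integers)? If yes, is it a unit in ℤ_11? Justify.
x ∈ ℤ_11 but not a unit; v_11(x) = 3 > 0

ℤ_11 = {x ∈ ℚ_11 : v_11(x) ≥ 0} and ℤ_11^× = {x ∈ ℤ_11 : v_11(x) = 0}. Here v_11(41261/47) = v_11(num) − v_11(den) = 3; compare against these criteria.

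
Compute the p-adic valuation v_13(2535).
v_13(2535) = 2

v_13(n) is the largest exponent k such that 13^k divides n. Factor out: 2535 = 13^2 · 15. (Sign doesn't affect v_p.) So v_13(2535) = 2.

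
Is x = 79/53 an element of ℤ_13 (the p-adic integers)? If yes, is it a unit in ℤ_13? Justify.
x ∈ ℤ_13^× (unit); v_13(x) = 0

ℤ_13 = {x ∈ ℚ_13 : v_13(x) ≥ 0} and ℤ_13^× = {x ∈ ℤ_13 : v_13(x) = 0}. Here v_13(79/53) = v_13(num) − v_13(den) = 0; compare against these criteria.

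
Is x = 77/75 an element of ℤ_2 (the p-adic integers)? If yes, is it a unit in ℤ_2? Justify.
x ∈ ℤ_2^× (unit); v_2(x) = 0

ℤ_2 = {x ∈ ℚ_2 : v_2(x) ≥ 0} and ℤ_2^× = {x ∈ ℤ_2 : v_2(x) = 0}. Here v_2(77/75) = v_2(num) − v_2(den) = 0; compare against these criteria.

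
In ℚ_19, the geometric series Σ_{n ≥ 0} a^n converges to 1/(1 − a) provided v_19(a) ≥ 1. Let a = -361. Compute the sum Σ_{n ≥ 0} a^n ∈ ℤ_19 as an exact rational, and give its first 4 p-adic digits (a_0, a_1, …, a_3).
Σ a^n = 1/(1 − a) = 1/362;  first 4 digits = (1, 0, 18, 18)

v_19(a) = 2 ≥ 1, so the series converges in ℤ_19 to 1/(1 − a) = 1/(1 − (-361)) = 1/362. Expand this rational in ℤ_19: compute digits iteratively via d_i = x_i mod 19, x_{i+1} = (x_i − d_i)/19. The first 4 digits are (1, 0, 18, 18).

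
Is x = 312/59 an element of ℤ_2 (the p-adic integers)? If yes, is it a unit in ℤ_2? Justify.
x ∈ ℤ_2 but not a unit; v_2(x) = 3 > 0

ℤ_2 = {x ∈ ℚ_2 : v_2(x) ≥ 0} and ℤ_2^× = {x ∈ ℤ_2 : v_2(x) = 0}. Here v_2(312/59) = v_2(num) − v_2(den) = 3; compare against these criteria.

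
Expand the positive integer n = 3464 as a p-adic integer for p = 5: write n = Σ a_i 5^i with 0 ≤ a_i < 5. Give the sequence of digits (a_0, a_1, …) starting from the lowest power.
(a_0, a_1, …) = (4, 2, 3, 2, 0, 1)

Repeated division by 5 gives the digits low-to-high: 3464 = 4 + 2·5^1 + 3·5^2 + 2·5^3 + 1·5^5. Digit sequence: (4, 2, 3, 2, 0, 1).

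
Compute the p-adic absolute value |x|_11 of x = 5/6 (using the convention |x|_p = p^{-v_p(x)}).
|5/6|_11 = 1

Step 1 — compute v_11(x) by factoring powers of 11 out of the numerator and denominator: v_11(5/6) = 0. Step 2 — apply |x|_p = p^{-v_p(x)} = 11^{0} = 1.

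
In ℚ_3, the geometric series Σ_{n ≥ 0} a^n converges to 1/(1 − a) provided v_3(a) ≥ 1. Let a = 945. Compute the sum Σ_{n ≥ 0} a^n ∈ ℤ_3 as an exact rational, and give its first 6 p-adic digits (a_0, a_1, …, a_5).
Σ a^n = 1/(1 − a) = -1/944;  first 6 digits = (1, 0, 0, 2, 2, 0)

v_3(a) = 3 ≥ 1, so the series converges in ℤ_3 to 1/(1 − a) = 1/(1 − 945) = -1/944. Expand this rational in ℤ_3: compute digits iteratively via d_i = x_i mod 3, x_{i+1} = (x_i − d_i)/3. The first 6 digits are (1, 0, 0, 2, 2, 0).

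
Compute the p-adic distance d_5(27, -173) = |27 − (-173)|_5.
d_5(27, -173) = 1/25

Step 1 — x − y = 27 − (-173) = 200. Step 2 — v_5(200) = 2 (factor: 200 = (5^2 · 8); the sign does not affect v_p). Step 3 — |x − y|_5 = 5^{-2} = 1/25.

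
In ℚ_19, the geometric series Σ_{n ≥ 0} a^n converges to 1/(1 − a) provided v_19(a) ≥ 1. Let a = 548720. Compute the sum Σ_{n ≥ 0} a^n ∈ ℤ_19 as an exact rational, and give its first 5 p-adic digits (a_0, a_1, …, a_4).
Σ a^n = 1/(1 − a) = -1/548719;  first 5 digits = (1, 0, 0, 4, 4)

v_19(a) = 3 ≥ 1, so the series converges in ℤ_19 to 1/(1 − a) = 1/(1 − 548720) = -1/548719. Expand this rational in ℤ_19: compute digits iteratively via d_i = x_i mod 19, x_{i+1} = (x_i − d_i)/19. The first 5 digits are (1, 0, 0, 4, 4).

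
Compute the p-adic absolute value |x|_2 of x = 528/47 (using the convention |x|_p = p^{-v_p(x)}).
|528/47|_2 = 1/16

Step 1 — compute v_2(x) by factoring powers of 2 out of the numerator and denominator: v_2(528/47) = 4. Step 2 — apply |x|_p = p^{-v_p(x)} = 2^{-4} = 1/16.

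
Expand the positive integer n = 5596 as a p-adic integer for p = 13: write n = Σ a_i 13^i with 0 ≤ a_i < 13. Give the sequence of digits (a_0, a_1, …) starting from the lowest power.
(a_0, a_1, …) = (6, 1, 7, 2)

Repeated division by 13 gives the digits low-to-high: 5596 = 6 + 1·13^1 + 7·13^2 + 2·13^3. Digit sequence: (6, 1, 7, 2).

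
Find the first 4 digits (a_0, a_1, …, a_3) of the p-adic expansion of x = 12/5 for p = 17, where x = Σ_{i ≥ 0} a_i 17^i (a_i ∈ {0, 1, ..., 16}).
(a_0, …, a_3) = (16, 6, 3, 10)

v_17(12/5) = 0 (numerator and denominator both coprime to 17), so x ∈ ℤ_17^×. Compute digits iteratively via a_i = x_i mod 17, x_{i+1} = (x_i − a_i)/17, with x_0 = x:
  x_0 = 12/5;  a_0 = 16;  x_1 = (x_0 − 16)/17 = -4/5
  x_1 = -4/5;  a_1 = 6;  x_2 = (x_1 − 6)/17 = -2/5
  x_2 = -2/5;  a_2 = 3;  x_3 = (x_2 − 3)/17 = -1/5
  x_3 = -1/5;  a_3 = 10;  x_4 = (x_3 − 10)/17 = -3/5
Digits: (16, 6, 3, 10).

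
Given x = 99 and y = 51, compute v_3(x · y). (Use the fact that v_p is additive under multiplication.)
v_3(5049) = 3

v_p(x) = 2 (factor: 99 = 3^2 · 11); v_p(y) = 1 (factor: 51 = 3^1 · 17). Additivity: v_p(xy) = v_p(x) + v_p(y) = 2 + 1 = 3. (Direct check: xy = 5049 = 3^3 · (187).)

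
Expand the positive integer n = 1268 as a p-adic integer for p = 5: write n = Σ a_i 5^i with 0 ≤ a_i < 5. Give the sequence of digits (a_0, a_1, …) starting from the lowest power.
(a_0, a_1, …) = (3, 3, 0, 0, 2)

Repeated division by 5 gives the digits low-to-high: 1268 = 3 + 3·5^1 + 2·5^4. Digit sequence: (3, 3, 0, 0, 2).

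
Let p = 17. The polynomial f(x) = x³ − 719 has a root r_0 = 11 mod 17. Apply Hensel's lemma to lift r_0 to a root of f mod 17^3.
r_2 = 2799 (mod 4913)

Hensel: r_{i+1} = r_i − f(r_i)/f′(r_i) mod 17^{i+2}, where f′(x) = 3x². Iterate:
  r_0 = 11 (mod 17)
  r_1 = 198 (mod 289)
  r_2 = 2799 (mod 4913)
Final: r = 2799 with f(r) ≡ 0 mod 17^3.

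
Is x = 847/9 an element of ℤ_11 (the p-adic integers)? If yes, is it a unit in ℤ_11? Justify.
x ∈ ℤ_11 but not a unit; v_11(x) = 2 > 0

ℤ_11 = {x ∈ ℚ_11 : v_11(x) ≥ 0} and ℤ_11^× = {x ∈ ℤ_11 : v_11(x) = 0}. Here v_11(847/9) = v_11(num) − v_11(den) = 2; compare against these criteria.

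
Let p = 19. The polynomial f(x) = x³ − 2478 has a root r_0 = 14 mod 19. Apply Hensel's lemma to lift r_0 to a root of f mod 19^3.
r_2 = 1002 (mod 6859)

Hensel: r_{i+1} = r_i − f(r_i)/f′(r_i) mod 19^{i+2}, where f′(x) = 3x². Iterate:
  r_0 = 14 (mod 19)
  r_1 = 280 (mod 361)
  r_2 = 1002 (mod 6859)
Final: r = 1002 with f(r) ≡ 0 mod 19^3.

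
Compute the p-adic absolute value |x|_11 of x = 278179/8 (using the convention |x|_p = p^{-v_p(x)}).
|278179/8|_11 = 1/14641

Step 1 — compute v_11(x) by factoring powers of 11 out of the numerator and denominator: v_11(278179/8) = 4. Step 2 — apply |x|_p = p^{-v_p(x)} = 11^{-4} = 1/14641.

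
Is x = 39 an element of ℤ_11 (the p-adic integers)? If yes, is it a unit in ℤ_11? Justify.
x ∈ ℤ_11^× (unit); v_11(x) = 0

ℤ_11 = {x ∈ ℚ_11 : v_11(x) ≥ 0} and ℤ_11^× = {x ∈ ℤ_11 : v_11(x) = 0}. Here v_11(39) = v_11(num) − v_11(den) = 0; compare against these criteria.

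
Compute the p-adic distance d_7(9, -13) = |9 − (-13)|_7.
d_7(9, -13) = 1

Step 1 — x − y = 9 − (-13) = 22. Step 2 — v_7(22) = 0 (factor: 22 = (7^0 · 22); the sign does not affect v_p). Step 3 — |x − y|_7 = 7^{0} = 1.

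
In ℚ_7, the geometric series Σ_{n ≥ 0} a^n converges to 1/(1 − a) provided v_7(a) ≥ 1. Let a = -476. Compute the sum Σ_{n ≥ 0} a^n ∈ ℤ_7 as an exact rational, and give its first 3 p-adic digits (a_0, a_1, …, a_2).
Σ a^n = 1/(1 − a) = 1/477;  first 3 digits = (1, 2, 1)

v_7(a) = 1 ≥ 1, so the series converges in ℤ_7 to 1/(1 − a) = 1/(1 − (-476)) = 1/477. Expand this rational in ℤ_7: compute digits iteratively via d_i = x_i mod 7, x_{i+1} = (x_i − d_i)/7. The first 3 digits are (1, 2, 1).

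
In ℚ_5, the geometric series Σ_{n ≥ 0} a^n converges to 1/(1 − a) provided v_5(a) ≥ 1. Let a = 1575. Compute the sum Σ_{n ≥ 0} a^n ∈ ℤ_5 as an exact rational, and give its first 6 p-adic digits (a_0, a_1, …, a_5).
Σ a^n = 1/(1 − a) = -1/1574;  first 6 digits = (1, 0, 3, 2, 1, 4)

v_5(a) = 2 ≥ 1, so the series converges in ℤ_5 to 1/(1 − a) = 1/(1 − 1575) = -1/1574. Expand this rational in ℤ_5: compute digits iteratively via d_i = x_i mod 5, x_{i+1} = (x_i − d_i)/5. The first 6 digits are (1, 0, 3, 2, 1, 4).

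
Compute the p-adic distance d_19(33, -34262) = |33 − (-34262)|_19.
d_19(33, -34262) = 1/6859

Step 1 — x − y = 33 − (-34262) = 34295. Step 2 — v_19(34295) = 3 (factor: 34295 = (19^3 · 5); the sign does not affect v_p). Step 3 — |x − y|_19 = 19^{-3} = 1/6859.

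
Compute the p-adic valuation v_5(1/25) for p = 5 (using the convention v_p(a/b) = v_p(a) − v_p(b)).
v_5(1/25) = -2

Factor powers of 5 from the numerator and denominator of the reduced fraction: 1 = 5^0 · 1 and 25 = 5^2 · 1. Apply v_p(a/b) = v_p(a) − v_p(b): v_5(1/25) = 0 − 2 = -2.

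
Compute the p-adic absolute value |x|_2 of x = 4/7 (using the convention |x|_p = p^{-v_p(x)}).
|4/7|_2 = 1/4

Step 1 — compute v_2(x) by factoring powers of 2 out of the numerator and denominator: v_2(4/7) = 2. Step 2 — apply |x|_p = p^{-v_p(x)} = 2^{-2} = 1/4.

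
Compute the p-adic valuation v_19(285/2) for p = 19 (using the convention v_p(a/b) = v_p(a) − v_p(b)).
v_19(285/2) = 1

Factor powers of 19 from the numerator and denominator of the reduced fraction: 285 = 19^1 · 15 and 2 = 19^0 · 2. Apply v_p(a/b) = v_p(a) − v_p(b): v_19(285/2) = 1 − 0 = 1.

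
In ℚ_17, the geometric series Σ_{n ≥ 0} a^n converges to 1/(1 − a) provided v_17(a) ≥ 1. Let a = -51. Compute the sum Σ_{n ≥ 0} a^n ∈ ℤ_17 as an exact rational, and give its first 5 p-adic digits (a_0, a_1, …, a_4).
Σ a^n = 1/(1 − a) = 1/52;  first 5 digits = (1, 14, 8, 7, 11)

v_17(a) = 1 ≥ 1, so the series converges in ℤ_17 to 1/(1 − a) = 1/(1 − (-51)) = 1/52. Expand this rational in ℤ_17: compute digits iteratively via d_i = x_i mod 17, x_{i+1} = (x_i − d_i)/17. The first 5 digits are (1, 14, 8, 7, 11).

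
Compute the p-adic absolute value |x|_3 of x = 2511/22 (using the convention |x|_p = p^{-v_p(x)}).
|2511/22|_3 = 1/81

Step 1 — compute v_3(x) by factoring powers of 3 out of the numerator and denominator: v_3(2511/22) = 4. Step 2 — apply |x|_p = p^{-v_p(x)} = 3^{-4} = 1/81.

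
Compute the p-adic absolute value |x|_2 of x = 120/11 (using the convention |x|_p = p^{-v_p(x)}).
|120/11|_2 = 1/8

Step 1 — compute v_2(x) by factoring powers of 2 out of the numerator and denominator: v_2(120/11) = 3. Step 2 — apply |x|_p = p^{-v_p(x)} = 2^{-3} = 1/8.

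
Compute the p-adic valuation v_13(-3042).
v_13(-3042) = 2

v_13(n) is the largest exponent k such that 13^k divides n. Factor out: -3042 = -13^2 · 18. (Sign doesn't affect v_p.) So v_13(-3042) = 2.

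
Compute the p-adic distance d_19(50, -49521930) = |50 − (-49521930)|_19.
d_19(50, -49521930) = 1/2476099

Step 1 — x − y = 50 − (-49521930) = 49521980. Step 2 — v_19(49521980) = 5 (factor: 49521980 = (19^5 · 20); the sign does not affect v_p). Step 3 — |x − y|_19 = 19^{-5} = 1/2476099.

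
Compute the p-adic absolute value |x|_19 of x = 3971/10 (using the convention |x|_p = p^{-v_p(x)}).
|3971/10|_19 = 1/361

Step 1 — compute v_19(x) by factoring powers of 19 out of the numerator and denominator: v_19(3971/10) = 2. Step 2 — apply |x|_p = p^{-v_p(x)} = 19^{-2} = 1/361.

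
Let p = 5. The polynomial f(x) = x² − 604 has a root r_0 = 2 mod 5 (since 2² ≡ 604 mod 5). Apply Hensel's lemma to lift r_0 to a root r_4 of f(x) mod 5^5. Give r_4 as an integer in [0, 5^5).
r_4 = 777 (mod 3125)

Hensel's recurrence: r_{i+1} = r_i − f(r_i)·(f′(r_i))^{-1} mod 5^{i+2}, with f′(x) = 2x. Iterate:
  r_0 = 2 (mod 5)
  r_1 = 2 (mod 25)
  r_2 = 27 (mod 125)
  r_3 = 152 (mod 625)
  r_4 = 777 (mod 3125)
Final: r_4 = 777, and one checks f(r_4) ≡ 0 mod 5^5.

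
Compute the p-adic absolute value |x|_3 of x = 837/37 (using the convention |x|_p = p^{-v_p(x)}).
|837/37|_3 = 1/27

Step 1 — compute v_3(x) by factoring powers of 3 out of the numerator and denominator: v_3(837/37) = 3. Step 2 — apply |x|_p = p^{-v_p(x)} = 3^{-3} = 1/27.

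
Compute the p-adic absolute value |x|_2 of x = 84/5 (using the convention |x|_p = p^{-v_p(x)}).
|84/5|_2 = 1/4

Step 1 — compute v_2(x) by factoring powers of 2 out of the numerator and denominator: v_2(84/5) = 2. Step 2 — apply |x|_p = p^{-v_p(x)} = 2^{-2} = 1/4.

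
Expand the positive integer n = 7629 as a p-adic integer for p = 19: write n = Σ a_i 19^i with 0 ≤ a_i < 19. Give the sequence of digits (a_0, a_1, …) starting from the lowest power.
(a_0, a_1, …) = (10, 2, 2, 1)

Repeated division by 19 gives the digits low-to-high: 7629 = 10 + 2·19^1 + 2·19^2 + 1·19^3. Digit sequence: (10, 2, 2, 1).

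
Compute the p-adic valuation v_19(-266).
v_19(-266) = 1

v_19(n) is the largest exponent k such that 19^k divides n. Factor out: -266 = -19^1 · 14. (Sign doesn't affect v_p.) So v_19(-266) = 1.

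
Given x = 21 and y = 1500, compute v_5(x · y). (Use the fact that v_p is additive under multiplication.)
v_5(31500) = 3

v_p(x) = 0 (factor: 21 = 5^0 · 21); v_p(y) = 3 (factor: 1500 = 5^3 · 12). Additivity: v_p(xy) = v_p(x) + v_p(y) = 0 + 3 = 3. (Direct check: xy = 31500 = 5^3 · (252).)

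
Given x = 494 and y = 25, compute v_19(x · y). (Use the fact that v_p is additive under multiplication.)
v_19(12350) = 1

v_p(x) = 1 (factor: 494 = 19^1 · 26); v_p(y) = 0 (factor: 25 = 19^0 · 25). Additivity: v_p(xy) = v_p(x) + v_p(y) = 1 + 0 = 1. (Direct check: xy = 12350 = 19^1 · (650).)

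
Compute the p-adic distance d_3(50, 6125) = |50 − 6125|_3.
d_3(50, 6125) = 1/243

Step 1 — x − y = 50 − 6125 = -6075. Step 2 — v_3(-6075) = 5 (factor: -6075 = −(3^5 · 25); the sign does not affect v_p). Step 3 — |x − y|_3 = 3^{-5} = 1/243.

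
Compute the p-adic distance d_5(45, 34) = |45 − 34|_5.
d_5(45, 34) = 1

Step 1 — x − y = 45 − 34 = 11. Step 2 — v_5(11) = 0 (factor: 11 = (5^0 · 11); the sign does not affect v_p). Step 3 — |x − y|_5 = 5^{0} = 1.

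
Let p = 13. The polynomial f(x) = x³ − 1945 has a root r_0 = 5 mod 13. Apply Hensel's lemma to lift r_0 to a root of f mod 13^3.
r_2 = 2046 (mod 2197)

Hensel: r_{i+1} = r_i − f(r_i)/f′(r_i) mod 13^{i+2}, where f′(x) = 3x². Iterate:
  r_0 = 5 (mod 13)
  r_1 = 18 (mod 169)
  r_2 = 2046 (mod 2197)
Final: r = 2046 with f(r) ≡ 0 mod 13^3.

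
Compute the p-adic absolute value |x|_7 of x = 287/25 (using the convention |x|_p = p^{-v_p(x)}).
|287/25|_7 = 1/7

Step 1 — compute v_7(x) by factoring powers of 7 out of the numerator and denominator: v_7(287/25) = 1. Step 2 — apply |x|_p = p^{-v_p(x)} = 7^{-1} = 1/7.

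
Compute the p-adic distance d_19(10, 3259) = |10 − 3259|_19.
d_19(10, 3259) = 1/361

Step 1 — x − y = 10 − 3259 = -3249. Step 2 — v_19(-3249) = 2 (factor: -3249 = −(19^2 · 9); the sign does not affect v_p). Step 3 — |x − y|_19 = 19^{-2} = 1/361.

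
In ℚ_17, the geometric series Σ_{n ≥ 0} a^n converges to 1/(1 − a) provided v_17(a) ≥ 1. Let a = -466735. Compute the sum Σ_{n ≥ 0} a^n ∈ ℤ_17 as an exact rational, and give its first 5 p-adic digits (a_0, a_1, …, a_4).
Σ a^n = 1/(1 − a) = 1/466736;  first 5 digits = (1, 0, 0, 7, 11)

v_17(a) = 3 ≥ 1, so the series converges in ℤ_17 to 1/(1 − a) = 1/(1 − (-466735)) = 1/466736. Expand this rational in ℤ_17: compute digits iteratively via d_i = x_i mod 17, x_{i+1} = (x_i − d_i)/17. The first 5 digits are (1, 0, 0, 7, 11).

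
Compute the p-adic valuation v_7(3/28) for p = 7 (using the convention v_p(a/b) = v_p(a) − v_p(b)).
v_7(3/28) = -1

Factor powers of 7 from the numerator and denominator of the reduced fraction: 3 = 7^0 · 3 and 28 = 7^1 · 4. Apply v_p(a/b) = v_p(a) − v_p(b): v_7(3/28) = 0 − 1 = -1.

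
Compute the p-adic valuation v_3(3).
v_3(3) = 1

v_3(n) is the largest exponent k such that 3^k divides n. Factor out: 3 = 3^1 · 1. (Sign doesn't affect v_p.) So v_3(3) = 1.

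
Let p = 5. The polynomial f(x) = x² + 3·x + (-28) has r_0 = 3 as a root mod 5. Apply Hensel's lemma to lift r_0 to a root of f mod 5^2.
r_1 = 18 (mod 25)

Hensel: r_{i+1} = r_i − f(r_i)·(f′(r_i))^{-1} mod 5^{i+2}, f′(x) = 2x + 3. Iterate:
  r_0 = 3 (mod 5)
  r_1 = 18 (mod 25)
Final: r = 18 satisfies f(r) ≡ 0 mod 5^2.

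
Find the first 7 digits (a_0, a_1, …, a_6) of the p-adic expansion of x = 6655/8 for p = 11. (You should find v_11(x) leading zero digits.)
(a_0, …, a_6) = (0, 0, 0, 2, 4, 1, 4)

v_11(6655/8) = 3, so a_0 = ... = a_2 = 0. Factor out: x = 11^3 · u with u = 5/8 a unit in ℤ_11. Expand u iteratively via a_{v+i} = u_i mod 11, u_{i+1} = (u_i − a_{v+i})/11:
  u_0 = 5/8;  a_3 = 2;  u_1 = (u_0 − 2)/11 = -1/8
  u_1 = -1/8;  a_4 = 4;  u_2 = (u_1 − 4)/11 = -3/8
  u_2 = -3/8;  a_5 = 1;  u_3 = (u_2 − 1)/11 = -1/8
  u_3 = -1/8;  a_6 = 4;  u_4 = (u_3 − 4)/11 = -3/8
Digits: (0, 0, 0, 2, 4, 1, 4).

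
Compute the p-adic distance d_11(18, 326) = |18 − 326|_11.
d_11(18, 326) = 1/11

Step 1 — x − y = 18 − 326 = -308. Step 2 — v_11(-308) = 1 (factor: -308 = −(11^1 · 28); the sign does not affect v_p). Step 3 — |x − y|_11 = 11^{-1} = 1/11.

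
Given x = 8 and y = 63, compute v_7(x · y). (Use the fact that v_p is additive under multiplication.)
v_7(504) = 1

v_p(x) = 0 (factor: 8 = 7^0 · 8); v_p(y) = 1 (factor: 63 = 7^1 · 9). Additivity: v_p(xy) = v_p(x) + v_p(y) = 0 + 1 = 1. (Direct check: xy = 504 = 7^1 · (72).)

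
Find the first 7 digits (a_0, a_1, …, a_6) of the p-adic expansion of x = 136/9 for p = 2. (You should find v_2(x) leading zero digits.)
(a_0, …, a_6) = (0, 0, 0, 1, 0, 0, 1)

v_2(136/9) = 3, so a_0 = ... = a_2 = 0. Factor out: x = 2^3 · u with u = 17/9 a unit in ℤ_2. Expand u iteratively via a_{v+i} = u_i mod 2, u_{i+1} = (u_i − a_{v+i})/2:
  u_0 = 17/9;  a_3 = 1;  u_1 = (u_0 − 1)/2 = 4/9
  u_1 = 4/9;  a_4 = 0;  u_2 = (u_1 − 0)/2 = 2/9
  u_2 = 2/9;  a_5 = 0;  u_3 = (u_2 − 0)/2 = 1/9
  u_3 = 1/9;  a_6 = 1;  u_4 = (u_3 − 1)/2 = -4/9
Digits: (0, 0, 0, 1, 0, 0, 1).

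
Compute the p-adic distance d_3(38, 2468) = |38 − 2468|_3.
d_3(38, 2468) = 1/243

Step 1 — x − y = 38 − 2468 = -2430. Step 2 — v_3(-2430) = 5 (factor: -2430 = −(3^5 · 10); the sign does not affect v_p). Step 3 — |x − y|_3 = 3^{-5} = 1/243.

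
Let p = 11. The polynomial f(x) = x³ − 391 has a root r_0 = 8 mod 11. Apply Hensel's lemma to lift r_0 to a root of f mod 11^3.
r_2 = 250 (mod 1331)

Hensel: r_{i+1} = r_i − f(r_i)/f′(r_i) mod 11^{i+2}, where f′(x) = 3x². Iterate:
  r_0 = 8 (mod 11)
  r_1 = 8 (mod 121)
  r_2 = 250 (mod 1331)
Final: r = 250 with f(r) ≡ 0 mod 11^3.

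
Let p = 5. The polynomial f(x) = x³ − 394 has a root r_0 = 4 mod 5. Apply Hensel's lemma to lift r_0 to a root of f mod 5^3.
r_2 = 64 (mod 125)

Hensel: r_{i+1} = r_i − f(r_i)/f′(r_i) mod 5^{i+2}, where f′(x) = 3x². Iterate:
  r_0 = 4 (mod 5)
  r_1 = 14 (mod 25)
  r_2 = 64 (mod 125)
Final: r = 64 with f(r) ≡ 0 mod 5^3.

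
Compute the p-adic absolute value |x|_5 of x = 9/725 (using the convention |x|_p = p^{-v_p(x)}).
|9/725|_5 = 25

Step 1 — compute v_5(x) by factoring powers of 5 out of the numerator and denominator: v_5(9/725) = -2. Step 2 — apply |x|_p = p^{-v_p(x)} = 5^{2} = 25.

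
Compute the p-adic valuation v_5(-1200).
v_5(-1200) = 2

v_5(n) is the largest exponent k such that 5^k divides n. Factor out: -1200 = -5^2 · 48. (Sign doesn't affect v_p.) So v_5(-1200) = 2.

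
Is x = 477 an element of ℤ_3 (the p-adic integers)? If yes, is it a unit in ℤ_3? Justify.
x ∈ ℤ_3 but not a unit; v_3(x) = 2 > 0

ℤ_3 = {x ∈ ℚ_3 : v_3(x) ≥ 0} and ℤ_3^× = {x ∈ ℤ_3 : v_3(x) = 0}. Here v_3(477) = v_3(num) − v_3(den) = 2; compare against these criteria.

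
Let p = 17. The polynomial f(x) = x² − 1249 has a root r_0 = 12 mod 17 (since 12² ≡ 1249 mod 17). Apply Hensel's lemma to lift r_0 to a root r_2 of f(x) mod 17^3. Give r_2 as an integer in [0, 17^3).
r_2 = 624 (mod 4913)

Hensel's recurrence: r_{i+1} = r_i − f(r_i)·(f′(r_i))^{-1} mod 17^{i+2}, with f′(x) = 2x. Iterate:
  r_0 = 12 (mod 17)
  r_1 = 46 (mod 289)
  r_2 = 624 (mod 4913)
Final: r_2 = 624, and one checks f(r_2) ≡ 0 mod 17^3.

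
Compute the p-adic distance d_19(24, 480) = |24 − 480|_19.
d_19(24, 480) = 1/19

Step 1 — x − y = 24 − 480 = -456. Step 2 — v_19(-456) = 1 (factor: -456 = −(19^1 · 24); the sign does not affect v_p). Step 3 — |x − y|_19 = 19^{-1} = 1/19.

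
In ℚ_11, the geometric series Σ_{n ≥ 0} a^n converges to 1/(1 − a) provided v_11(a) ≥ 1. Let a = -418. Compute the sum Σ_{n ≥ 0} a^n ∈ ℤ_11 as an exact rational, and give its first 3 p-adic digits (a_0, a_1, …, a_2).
Σ a^n = 1/(1 − a) = 1/419;  first 3 digits = (1, 6, 10)

v_11(a) = 1 ≥ 1, so the series converges in ℤ_11 to 1/(1 − a) = 1/(1 − (-418)) = 1/419. Expand this rational in ℤ_11: compute digits iteratively via d_i = x_i mod 11, x_{i+1} = (x_i − d_i)/11. The first 3 digits are (1, 6, 10).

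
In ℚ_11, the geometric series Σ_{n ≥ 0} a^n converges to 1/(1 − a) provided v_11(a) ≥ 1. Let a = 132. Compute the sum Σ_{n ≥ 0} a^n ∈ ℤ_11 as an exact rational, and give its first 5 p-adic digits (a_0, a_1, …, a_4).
Σ a^n = 1/(1 − a) = -1/131;  first 5 digits = (1, 1, 2, 3, 5)

v_11(a) = 1 ≥ 1, so the series converges in ℤ_11 to 1/(1 − a) = 1/(1 − 132) = -1/131. Expand this rational in ℤ_11: compute digits iteratively via d_i = x_i mod 11, x_{i+1} = (x_i − d_i)/11. The first 5 digits are (1, 1, 2, 3, 5).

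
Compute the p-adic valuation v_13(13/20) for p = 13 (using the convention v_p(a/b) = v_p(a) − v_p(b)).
v_13(13/20) = 1

Factor powers of 13 from the numerator and denominator of the reduced fraction: 13 = 13^1 · 1 and 20 = 13^0 · 20. Apply v_p(a/b) = v_p(a) − v_p(b): v_13(13/20) = 1 − 0 = 1.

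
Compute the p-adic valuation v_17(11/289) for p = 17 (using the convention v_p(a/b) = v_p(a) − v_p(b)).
v_17(11/289) = -2

Factor powers of 17 from the numerator and denominator of the reduced fraction: 11 = 17^0 · 11 and 289 = 17^2 · 1. Apply v_p(a/b) = v_p(a) − v_p(b): v_17(11/289) = 0 − 2 = -2.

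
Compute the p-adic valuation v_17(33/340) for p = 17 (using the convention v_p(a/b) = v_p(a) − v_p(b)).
v_17(33/340) = -1

Factor powers of 17 from the numerator and denominator of the reduced fraction: 33 = 17^0 · 33 and 340 = 17^1 · 20. Apply v_p(a/b) = v_p(a) − v_p(b): v_17(33/340) = 0 − 1 = -1.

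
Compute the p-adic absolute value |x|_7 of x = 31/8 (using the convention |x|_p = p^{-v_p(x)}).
|31/8|_7 = 1

Step 1 — compute v_7(x) by factoring powers of 7 out of the numerator and denominator: v_7(31/8) = 0. Step 2 — apply |x|_p = p^{-v_p(x)} = 7^{0} = 1.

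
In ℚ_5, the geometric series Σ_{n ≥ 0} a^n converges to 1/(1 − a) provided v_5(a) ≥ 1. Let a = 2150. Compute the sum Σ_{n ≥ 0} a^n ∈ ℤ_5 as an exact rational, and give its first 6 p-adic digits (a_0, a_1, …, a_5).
Σ a^n = 1/(1 − a) = -1/2149;  first 6 digits = (1, 0, 1, 2, 4, 4)

v_5(a) = 2 ≥ 1, so the series converges in ℤ_5 to 1/(1 − a) = 1/(1 − 2150) = -1/2149. Expand this rational in ℤ_5: compute digits iteratively via d_i = x_i mod 5, x_{i+1} = (x_i − d_i)/5. The first 6 digits are (1, 0, 1, 2, 4, 4).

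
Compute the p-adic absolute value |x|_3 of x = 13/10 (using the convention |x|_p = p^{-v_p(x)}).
|13/10|_3 = 1

Step 1 — compute v_3(x) by factoring powers of 3 out of the numerator and denominator: v_3(13/10) = 0. Step 2 — apply |x|_p = p^{-v_p(x)} = 3^{0} = 1.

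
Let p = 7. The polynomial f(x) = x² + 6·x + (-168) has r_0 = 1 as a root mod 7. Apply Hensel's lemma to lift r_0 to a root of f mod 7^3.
r_2 = 211 (mod 343)

Hensel: r_{i+1} = r_i − f(r_i)·(f′(r_i))^{-1} mod 7^{i+2}, f′(x) = 2x + 6. Iterate:
  r_0 = 1 (mod 7)
  r_1 = 15 (mod 49)
  r_2 = 211 (mod 343)
Final: r = 211 satisfies f(r) ≡ 0 mod 7^3.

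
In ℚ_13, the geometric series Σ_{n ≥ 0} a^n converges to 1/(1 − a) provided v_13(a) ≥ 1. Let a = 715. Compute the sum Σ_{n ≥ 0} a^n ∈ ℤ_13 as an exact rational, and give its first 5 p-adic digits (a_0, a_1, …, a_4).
Σ a^n = 1/(1 − a) = -1/714;  first 5 digits = (1, 3, 0, 0, 1)

v_13(a) = 1 ≥ 1, so the series converges in ℤ_13 to 1/(1 − a) = 1/(1 − 715) = -1/714. Expand this rational in ℤ_13: compute digits iteratively via d_i = x_i mod 13, x_{i+1} = (x_i − d_i)/13. The first 5 digits are (1, 3, 0, 0, 1).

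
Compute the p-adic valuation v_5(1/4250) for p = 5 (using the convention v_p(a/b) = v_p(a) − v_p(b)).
v_5(1/4250) = -3

Factor powers of 5 from the numerator and denominator of the reduced fraction: 1 = 5^0 · 1 and 4250 = 5^3 · 34. Apply v_p(a/b) = v_p(a) − v_p(b): v_5(1/4250) = 0 − 3 = -3.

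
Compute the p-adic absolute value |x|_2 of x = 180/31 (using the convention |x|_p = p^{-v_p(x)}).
|180/31|_2 = 1/4

Step 1 — compute v_2(x) by factoring powers of 2 out of the numerator and denominator: v_2(180/31) = 2. Step 2 — apply |x|_p = p^{-v_p(x)} = 2^{-2} = 1/4.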